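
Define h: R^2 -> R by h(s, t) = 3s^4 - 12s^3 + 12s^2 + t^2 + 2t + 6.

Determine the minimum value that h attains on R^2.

5

h(s,t) separates as P(s) + Q(t) + 6, so its minimum is min P + min Q + 6.
P'(s) = 12s(s - 2)(s - 1) vanishes at s ∈ {0, 1, 2}; Q'(t) = 2(t + 1) vanishes at t ∈ {-1}.
Local minima of P (where P''>0): P(0)=0, P(2)=0. Local minima of Q: Q(-1)=-1.
So the global minimum of h is P(0) + Q(-1) + 6 = 0 − 1 + 6 = 5, attained at (0, -1).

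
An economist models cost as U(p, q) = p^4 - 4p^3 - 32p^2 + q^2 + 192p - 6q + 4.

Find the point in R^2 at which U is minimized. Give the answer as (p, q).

U(p,q) separates as A(p) + B(q) + 4, so its minimum is min A + min B + 4.
A'(p) = 4(p - 4)(p - 3)(p + 4) vanishes at p ∈ {-4, 3, 4}; B'(q) = 2q - 6 vanishes at q ∈ {3}.
Local minima of A (where A''>0): A(-4)=-768, A(4)=256. Local minima of B: B(3)=-9.
So the global minimum of U is A(-4) + B(3) + 4 = -768 − 9 + 4 = -773, attained at (-4, 3).

(-4, 3)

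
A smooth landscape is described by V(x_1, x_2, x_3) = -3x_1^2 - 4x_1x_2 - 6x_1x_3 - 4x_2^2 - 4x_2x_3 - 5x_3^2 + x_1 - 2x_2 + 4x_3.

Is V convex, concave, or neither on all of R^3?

V is quadratic, so its Hessian is the constant matrix H = [[-6, -4, -6], [-4, -8, -4], [-6, -4, -10]].
Leading principal minors: -6, 32, -128.
Signs alternate −, +, − ⇒ H ≺ 0 ⇒ concave.

concave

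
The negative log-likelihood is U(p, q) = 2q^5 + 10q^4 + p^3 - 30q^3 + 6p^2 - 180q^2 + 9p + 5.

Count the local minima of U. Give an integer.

2

U separates as a function of p plus a function of q, so ∇U=0 decouples.
∂U/∂p = 3(p + 1)(p + 3) = 0 at p ∈ {-3, -1}; ∂U/∂q = 10q(q - 3)(q + 3)(q + 4) = 0 at q ∈ {-4, -3, 0, 3}.
The Hessian is diagonal: diag(U_pp, U_qq). Second derivatives: U_pp(-3)=-6, U_pp(-1)=6; U_qq(-4)=-280, U_qq(-3)=180, U_qq(0)=-360, U_qq(3)=1260.
Local minima occur where both diagonal entries positive: (-1, -3), (-1, 3). Count: 2.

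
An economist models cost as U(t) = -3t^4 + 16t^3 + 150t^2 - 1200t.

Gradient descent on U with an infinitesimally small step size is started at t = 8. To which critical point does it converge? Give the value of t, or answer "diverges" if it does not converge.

diverges

U'(t) = -12(t - 5)(t - 4)(t + 5), so U'(8) = -1872.
Gradient descent moves in the -U' direction, i.e. t is increasing.
There is no critical point above t=8, and U' keeps the same sign, so the iterate runs off to +∞.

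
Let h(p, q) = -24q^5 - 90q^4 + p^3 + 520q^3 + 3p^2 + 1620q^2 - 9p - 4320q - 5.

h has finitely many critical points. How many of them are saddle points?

h separates as a function of p plus a function of q, so ∇h=0 decouples.
∂h/∂p = 3(p - 1)(p + 3) = 0 at p ∈ {-3, 1}; ∂h/∂q = -120(q - 3)(q - 1)(q + 3)(q + 4) = 0 at q ∈ {-4, -3, 1, 3}.
The Hessian is diagonal: diag(h_pp, h_qq). Second derivatives: h_pp(-3)=-12, h_pp(1)=12; h_qq(-4)=4200, h_qq(-3)=-2880, h_qq(1)=4800, h_qq(3)=-10080.
Saddle points occur where the two diagonal entries have opposite signs: (-3, -4), (-3, 1), (1, -3), (1, 3). Count: 4.

4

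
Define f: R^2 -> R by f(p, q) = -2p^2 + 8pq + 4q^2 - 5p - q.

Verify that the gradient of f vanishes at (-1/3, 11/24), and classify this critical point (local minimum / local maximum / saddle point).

∇f = (-4p + 8q - 5, 8p + 8q - 1); substituting (-1/3, 11/24) gives ∇f = (0, 0), so (-1/3, 11/24) is indeed a critical point.
The Hessian of f is constant: H = [[-4, 8], [8, 8]].
det(H) = (-4)·8 − 8² = -96.
Since det(H) < 0, H is indefinite and the critical point is a saddle point.

saddle point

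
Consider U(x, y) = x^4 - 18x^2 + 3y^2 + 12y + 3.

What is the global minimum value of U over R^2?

-90

U(x,y) separates as P(x) + Q(y) + 3, so its minimum is min P + min Q + 3.
P'(x) = 4x(x - 3)(x + 3) vanishes at x ∈ {-3, 0, 3}; Q'(y) = 6y + 12 vanishes at y ∈ {-2}.
Local minima of P (where P''>0): P(-3)=-81, P(3)=-81. Local minima of Q: Q(-2)=-12.
So the global minimum of U is P(-3) + Q(-2) + 3 = -81 − 12 + 3 = -90, attained at (-3, -2).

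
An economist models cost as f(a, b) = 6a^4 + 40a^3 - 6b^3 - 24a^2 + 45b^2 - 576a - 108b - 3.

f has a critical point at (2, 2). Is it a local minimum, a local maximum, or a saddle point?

local minimum

The mixed partial ∂²f/∂a∂b is 0, so the Hessian at any point is diag(f_aa, f_bb) = diag(24(3a^2 + 10a - 2), 18(-2b + 5)).
At (2, 2): H = diag(720, 18).
Both eigenvalues are positive, so H is positive definite: a local minimum.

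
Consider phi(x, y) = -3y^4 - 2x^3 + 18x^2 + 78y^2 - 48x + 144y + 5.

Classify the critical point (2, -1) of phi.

local minimum

The mixed partial ∂²phi/∂x∂y is 0, so the Hessian at any point is diag(phi_xx, phi_yy) = diag(12(-x + 3), 12(-3y^2 + 13)).
At (2, -1): H = diag(12, 120).
Both eigenvalues are positive, so H is positive definite: a local minimum.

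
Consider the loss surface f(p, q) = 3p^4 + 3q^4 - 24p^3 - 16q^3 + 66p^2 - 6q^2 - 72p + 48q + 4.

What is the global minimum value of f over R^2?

f(p,q) separates as A(p) + B(q) + 4, so its minimum is min A + min B + 4.
A'(p) = 12(p - 3)(p - 2)(p - 1) vanishes at p ∈ {1, 2, 3}; B'(q) = 12(q - 4)(q - 1)(q + 1) vanishes at q ∈ {-1, 1, 4}.
Local minima of A (where A''>0): A(1)=-27, A(3)=-27. Local minima of B: B(-1)=-35, B(4)=-160.
So the global minimum of f is A(1) + B(4) + 4 = -27 − 160 + 4 = -183, attained at (1, 4).

-183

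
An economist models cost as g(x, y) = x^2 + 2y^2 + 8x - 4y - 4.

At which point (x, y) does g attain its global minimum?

g(x,y) separates as P(x) + Q(y) − 4, so its minimum is min P + min Q − 4.
P'(x) = 2x + 8 vanishes at x ∈ {-4}; Q'(y) = 4y - 4 vanishes at y ∈ {1}.
Local minima of P (where P''>0): P(-4)=-16. Local minima of Q: Q(1)=-2.
So the global minimum of g is P(-4) + Q(1) − 4 = -16 − 2 − 4 = -22, attained at (-4, 1).

(-4, 1)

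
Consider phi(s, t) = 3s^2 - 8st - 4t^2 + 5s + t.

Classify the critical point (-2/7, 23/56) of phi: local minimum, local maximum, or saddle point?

saddle point

The Hessian of phi is constant: H = [[6, -8], [-8, -8]].
det(H) = 6·(-8) − (-8)² = -112.
Since det(H) < 0, H is indefinite and the critical point is a saddle point.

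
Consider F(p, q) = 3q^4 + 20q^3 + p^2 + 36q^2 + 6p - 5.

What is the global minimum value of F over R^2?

-14

F(p,q) separates as A(p) + B(q) − 5, so its minimum is min A + min B − 5.
A'(p) = 2p + 6 vanishes at p ∈ {-3}; B'(q) = 12q(q + 2)(q + 3) vanishes at q ∈ {-3, -2, 0}.
Local minima of A (where A''>0): A(-3)=-9. Local minima of B: B(-3)=27, B(0)=0.
So the global minimum of F is A(-3) + B(0) − 5 = -9 + 0 − 5 = -14, attained at (-3, 0).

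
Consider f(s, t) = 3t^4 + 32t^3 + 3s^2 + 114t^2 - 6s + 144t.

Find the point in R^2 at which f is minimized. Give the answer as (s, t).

f(s,t) separates as P(s) + Q(t), so its minimum is min P + min Q.
P'(s) = 6s - 6 vanishes at s ∈ {1}; Q'(t) = 12(t + 1)(t + 3)(t + 4) vanishes at t ∈ {-4, -3, -1}.
Local minima of P (where P''>0): P(1)=-3. Local minima of Q: Q(-4)=-32, Q(-1)=-59.
So the global minimum of f is P(1) + Q(-1) = -3 − 59 = -62, attained at (1, -1).

(1, -1)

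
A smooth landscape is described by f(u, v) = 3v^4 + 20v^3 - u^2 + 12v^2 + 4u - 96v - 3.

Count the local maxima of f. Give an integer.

1

f separates as a function of u plus a function of v, so ∇f=0 decouples.
∂f/∂u = -2(u - 2) = 0 at u ∈ {2}; ∂f/∂v = 12(v - 1)(v + 2)(v + 4) = 0 at v ∈ {-4, -2, 1}.
The Hessian is diagonal: diag(f_uu, f_vv). Second derivatives: f_uu(2)=-2; f_vv(-4)=120, f_vv(-2)=-72, f_vv(1)=180.
Local maxima occur where both diagonal entries negative: (2, -2). Count: 1.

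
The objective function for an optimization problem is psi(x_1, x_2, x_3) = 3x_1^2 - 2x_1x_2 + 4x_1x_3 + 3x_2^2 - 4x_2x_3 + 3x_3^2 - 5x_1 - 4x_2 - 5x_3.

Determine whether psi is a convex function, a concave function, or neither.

psi is quadratic, so its Hessian is the constant matrix H = [[6, -2, 4], [-2, 6, -4], [4, -4, 6]].
Leading principal minors: 6, 32, 64.
All positive ⇒ H ≻ 0 ⇒ convex.

convex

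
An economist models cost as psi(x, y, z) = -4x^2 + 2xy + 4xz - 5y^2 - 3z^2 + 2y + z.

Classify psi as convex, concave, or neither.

concave

psi is quadratic, so its Hessian is the constant matrix H = [[-8, 2, 4], [2, -10, 0], [4, 0, -6]].
Leading principal minors: -8, 76, -296.
Signs alternate −, +, − ⇒ H ≺ 0 ⇒ concave.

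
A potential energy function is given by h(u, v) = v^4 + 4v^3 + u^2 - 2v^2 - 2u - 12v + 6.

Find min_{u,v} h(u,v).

h(u,v) separates as P(u) + Q(v) + 6, so its minimum is min P + min Q + 6.
P'(u) = 2u - 2 vanishes at u ∈ {1}; Q'(v) = 4(v - 1)(v + 1)(v + 3) vanishes at v ∈ {-3, -1, 1}.
Local minima of P (where P''>0): P(1)=-1. Local minima of Q: Q(-3)=-9, Q(1)=-9.
So the global minimum of h is P(1) + Q(-3) + 6 = -1 − 9 + 6 = -4, attained at (1, -3).

-4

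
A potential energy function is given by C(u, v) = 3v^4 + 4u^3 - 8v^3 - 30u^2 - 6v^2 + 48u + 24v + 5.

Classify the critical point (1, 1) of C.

The mixed partial ∂²C/∂u∂v is 0, so the Hessian at any point is diag(C_uu, C_vv) = diag(12(2u - 5), 12(3v^2 - 4v - 1)).
At (1, 1): H = diag(-36, -24).
Both eigenvalues are negative, so H is negative definite: a local maximum.

local maximum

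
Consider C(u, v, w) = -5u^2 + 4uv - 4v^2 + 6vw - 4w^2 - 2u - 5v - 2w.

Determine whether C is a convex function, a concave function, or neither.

concave

C is quadratic, so its Hessian is the constant matrix H = [[-10, 4, 0], [4, -8, 6], [0, 6, -8]].
Leading principal minors: -10, 64, -152.
Signs alternate −, +, − ⇒ H ≺ 0 ⇒ concave.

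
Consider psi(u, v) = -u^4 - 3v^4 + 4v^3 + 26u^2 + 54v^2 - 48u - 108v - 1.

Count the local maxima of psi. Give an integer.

psi separates as a function of u plus a function of v, so ∇psi=0 decouples.
∂psi/∂u = -4(u - 3)(u - 1)(u + 4) = 0 at u ∈ {-4, 1, 3}; ∂psi/∂v = -12(v - 3)(v - 1)(v + 3) = 0 at v ∈ {-3, 1, 3}.
The Hessian is diagonal: diag(psi_uu, psi_vv). Second derivatives: psi_uu(-4)=-140, psi_uu(1)=40, psi_uu(3)=-56; psi_vv(-3)=-288, psi_vv(1)=96, psi_vv(3)=-144.
Local maxima occur where both diagonal entries negative: (-4, -3), (-4, 3), (3, -3), (3, 3). Count: 4.

4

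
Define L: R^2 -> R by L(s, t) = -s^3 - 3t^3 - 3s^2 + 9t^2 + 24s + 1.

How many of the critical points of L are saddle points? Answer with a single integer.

L separates as a function of s plus a function of t, so ∇L=0 decouples.
∂L/∂s = -3(s - 2)(s + 4) = 0 at s ∈ {-4, 2}; ∂L/∂t = -9t(t - 2) = 0 at t ∈ {0, 2}.
The Hessian is diagonal: diag(L_ss, L_tt). Second derivatives: L_ss(-4)=18, L_ss(2)=-18; L_tt(0)=18, L_tt(2)=-18.
Saddle points occur where the two diagonal entries have opposite signs: (-4, 2), (2, 0). Count: 2.

2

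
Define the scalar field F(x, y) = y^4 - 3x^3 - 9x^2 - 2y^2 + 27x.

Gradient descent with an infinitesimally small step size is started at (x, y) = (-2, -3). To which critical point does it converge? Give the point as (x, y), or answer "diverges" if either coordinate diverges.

(-3, -1)

F is separable, so gradient descent decouples: x follows -∂F/∂x, y follows -∂F/∂y.
∂F/∂x = -9(x - 1)(x + 3); at x=-2 this is 27, so x decreases.
∂F/∂y = 4y(y - 1)(y + 1); at y=-3 this is -96, so y increases.
x converges to its nearest critical value -3 (a local min of the x-part); y converges to -1. The iterate converges to (-3, -1).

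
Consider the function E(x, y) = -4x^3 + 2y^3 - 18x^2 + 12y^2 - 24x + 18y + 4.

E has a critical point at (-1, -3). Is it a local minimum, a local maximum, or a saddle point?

The mixed partial ∂²E/∂x∂y is 0, so the Hessian at any point is diag(E_xx, E_yy) = diag(-12(2x + 3), 12(y + 2)).
At (-1, -3): H = diag(-12, -12).
Both eigenvalues are negative, so H is negative definite: a local maximum.

local maximum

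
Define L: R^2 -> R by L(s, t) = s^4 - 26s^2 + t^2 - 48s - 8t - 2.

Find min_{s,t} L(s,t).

L(s,t) separates as P(s) + Q(t) − 2, so its minimum is min P + min Q − 2.
P'(s) = 4(s - 4)(s + 1)(s + 3) vanishes at s ∈ {-3, -1, 4}; Q'(t) = 2(t - 4) vanishes at t ∈ {4}.
Local minima of P (where P''>0): P(-3)=-9, P(4)=-352. Local minima of Q: Q(4)=-16.
So the global minimum of L is P(4) + Q(4) − 2 = -352 − 16 − 2 = -370, attained at (4, 4).

-370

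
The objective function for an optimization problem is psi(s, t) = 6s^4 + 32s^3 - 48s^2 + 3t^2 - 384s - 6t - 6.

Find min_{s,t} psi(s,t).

-617

psi(s,t) separates as P(s) + Q(t) − 6, so its minimum is min P + min Q − 6.
P'(s) = 24(s - 2)(s + 2)(s + 4) vanishes at s ∈ {-4, -2, 2}; Q'(t) = 6(t - 1) vanishes at t ∈ {1}.
Local minima of P (where P''>0): P(-4)=256, P(2)=-608. Local minima of Q: Q(1)=-3.
So the global minimum of psi is P(2) + Q(1) − 6 = -608 − 3 − 6 = -617, attained at (2, 1).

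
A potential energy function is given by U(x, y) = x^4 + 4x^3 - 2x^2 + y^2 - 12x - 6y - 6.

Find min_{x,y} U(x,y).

-24

U(x,y) separates as P(x) + Q(y) − 6, so its minimum is min P + min Q − 6.
P'(x) = 4(x - 1)(x + 1)(x + 3) vanishes at x ∈ {-3, -1, 1}; Q'(y) = 2y - 6 vanishes at y ∈ {3}.
Local minima of P (where P''>0): P(-3)=-9, P(1)=-9. Local minima of Q: Q(3)=-9.
So the global minimum of U is P(-3) + Q(3) − 6 = -9 − 9 − 6 = -24, attained at (-3, 3).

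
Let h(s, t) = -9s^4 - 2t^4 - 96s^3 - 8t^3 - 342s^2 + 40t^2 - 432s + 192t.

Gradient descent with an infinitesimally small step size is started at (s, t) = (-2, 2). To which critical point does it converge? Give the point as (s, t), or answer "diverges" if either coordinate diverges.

(-3, -2)

h is separable, so gradient descent decouples: s follows -∂h/∂s, t follows -∂h/∂t.
∂h/∂s = -36(s + 1)(s + 3)(s + 4); at s=-2 this is 72, so s decreases.
∂h/∂t = -8(t - 3)(t + 2)(t + 4); at t=2 this is 192, so t decreases.
s converges to its nearest critical value -3 (a local min of the s-part); t converges to -2. The iterate converges to (-3, -2).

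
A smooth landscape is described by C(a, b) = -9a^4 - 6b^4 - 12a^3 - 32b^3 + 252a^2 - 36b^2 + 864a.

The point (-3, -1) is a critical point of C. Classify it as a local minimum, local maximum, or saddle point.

saddle point

The mixed partial ∂²C/∂a∂b is 0, so the Hessian at any point is diag(C_aa, C_bb) = diag(36(-3a^2 - 2a + 14), -24(3b^2 + 8b + 3)).
At (-3, -1): H = diag(-252, 48).
The eigenvalues have opposite signs, so H is indefinite: a saddle point.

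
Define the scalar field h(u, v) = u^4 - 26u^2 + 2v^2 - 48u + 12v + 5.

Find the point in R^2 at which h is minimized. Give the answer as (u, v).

(4, -3)

h(u,v) separates as P(u) + Q(v) + 5, so its minimum is min P + min Q + 5.
P'(u) = 4(u - 4)(u + 1)(u + 3) vanishes at u ∈ {-3, -1, 4}; Q'(v) = 4v + 12 vanishes at v ∈ {-3}.
Local minima of P (where P''>0): P(-3)=-9, P(4)=-352. Local minima of Q: Q(-3)=-18.
So the global minimum of h is P(4) + Q(-3) + 5 = -352 − 18 + 5 = -365, attained at (4, -3).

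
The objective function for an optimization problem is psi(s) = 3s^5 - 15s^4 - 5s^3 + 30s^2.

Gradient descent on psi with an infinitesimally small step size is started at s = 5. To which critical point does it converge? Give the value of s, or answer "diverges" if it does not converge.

psi'(s) = 15s(s - 4)(s - 1)(s + 1), so psi'(5) = 1800.
Gradient descent moves in the -psi' direction, i.e. s is decreasing.
The nearest critical point in that direction is s = 4, where psi'' = 900 > 0 (a local minimum). The iterate converges there.

4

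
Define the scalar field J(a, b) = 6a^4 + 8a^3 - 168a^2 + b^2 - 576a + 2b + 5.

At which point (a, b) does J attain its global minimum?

(4, -1)

J(a,b) separates as P(a) + Q(b) + 5, so its minimum is min P + min Q + 5.
P'(a) = 24(a - 4)(a + 2)(a + 3) vanishes at a ∈ {-3, -2, 4}; Q'(b) = 2b + 2 vanishes at b ∈ {-1}.
Local minima of P (where P''>0): P(-3)=486, P(4)=-2944. Local minima of Q: Q(-1)=-1.
So the global minimum of J is P(4) + Q(-1) + 5 = -2944 − 1 + 5 = -2940, attained at (4, -1).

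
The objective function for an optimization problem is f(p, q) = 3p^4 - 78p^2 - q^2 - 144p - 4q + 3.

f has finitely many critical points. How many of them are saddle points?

2

f separates as a function of p plus a function of q, so ∇f=0 decouples.
∂f/∂p = 12(p - 4)(p + 1)(p + 3) = 0 at p ∈ {-3, -1, 4}; ∂f/∂q = -2(q + 2) = 0 at q ∈ {-2}.
The Hessian is diagonal: diag(f_pp, f_qq). Second derivatives: f_pp(-3)=168, f_pp(-1)=-120, f_pp(4)=420; f_qq(-2)=-2.
Saddle points occur where the two diagonal entries have opposite signs: (-3, -2), (4, -2). Count: 2.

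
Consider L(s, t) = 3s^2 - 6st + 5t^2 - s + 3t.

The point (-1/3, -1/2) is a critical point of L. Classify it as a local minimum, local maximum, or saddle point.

The Hessian of L is constant: H = [[6, -6], [-6, 10]].
det(H) = 6·10 − (-6)² = 24.
det(H) > 0 and tr(H) = 16 > 0, so H is positive definite and the point is a local minimum.

local minimum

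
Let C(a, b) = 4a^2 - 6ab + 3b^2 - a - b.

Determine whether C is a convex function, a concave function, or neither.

convex

C is quadratic, so its Hessian is the constant matrix H = [[8, -6], [-6, 6]].
det(H) = 12, tr(H) = 14.
det(H) > 0 and tr(H) > 0, so H is positive definite everywhere: convex.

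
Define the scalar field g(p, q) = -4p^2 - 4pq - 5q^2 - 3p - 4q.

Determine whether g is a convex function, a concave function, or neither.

g is quadratic, so its Hessian is the constant matrix H = [[-8, -4], [-4, -10]].
det(H) = 64, tr(H) = -18.
det(H) > 0 and tr(H) < 0, so H is negative definite everywhere: concave.

concave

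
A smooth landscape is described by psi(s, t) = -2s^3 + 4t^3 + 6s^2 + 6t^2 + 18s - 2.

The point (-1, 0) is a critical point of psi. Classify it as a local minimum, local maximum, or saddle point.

local minimum

The mixed partial ∂²psi/∂s∂t is 0, so the Hessian at any point is diag(psi_ss, psi_tt) = diag(12(-s + 1), 12(2t + 1)).
At (-1, 0): H = diag(24, 12).
Both eigenvalues are positive, so H is positive definite: a local minimum.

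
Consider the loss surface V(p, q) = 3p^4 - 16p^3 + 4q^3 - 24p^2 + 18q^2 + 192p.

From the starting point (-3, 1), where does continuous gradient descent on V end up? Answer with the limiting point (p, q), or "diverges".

(-2, 0)

V is separable, so gradient descent decouples: p follows -∂V/∂p, q follows -∂V/∂q.
∂V/∂p = 12(p - 4)(p - 2)(p + 2); at p=-3 this is -420, so p increases.
∂V/∂q = 12q(q + 3); at q=1 this is 48, so q decreases.
p converges to its nearest critical value -2 (a local min of the p-part); q converges to 0. The iterate converges to (-2, 0).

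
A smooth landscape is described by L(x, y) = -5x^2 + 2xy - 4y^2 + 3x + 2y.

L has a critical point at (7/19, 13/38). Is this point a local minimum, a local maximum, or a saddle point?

local maximum

The Hessian of L is constant: H = [[-10, 2], [2, -8]].
det(H) = (-10)·(-8) − 2² = 76.
det(H) > 0 and tr(H) = -18 < 0, so H is negative definite and the point is a local maximum.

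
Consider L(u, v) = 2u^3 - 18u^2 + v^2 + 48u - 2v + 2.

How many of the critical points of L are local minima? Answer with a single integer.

1

L separates as a function of u plus a function of v, so ∇L=0 decouples.
∂L/∂u = 6(u - 4)(u - 2) = 0 at u ∈ {2, 4}; ∂L/∂v = 2(v - 1) = 0 at v ∈ {1}.
The Hessian is diagonal: diag(L_uu, L_vv). Second derivatives: L_uu(2)=-12, L_uu(4)=12; L_vv(1)=2.
Local minima occur where both diagonal entries positive: (4, 1). Count: 1.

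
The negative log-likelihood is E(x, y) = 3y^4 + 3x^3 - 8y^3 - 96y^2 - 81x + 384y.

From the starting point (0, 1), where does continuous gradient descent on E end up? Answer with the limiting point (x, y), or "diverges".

E is separable, so gradient descent decouples: x follows -∂E/∂x, y follows -∂E/∂y.
∂E/∂x = 9(x - 3)(x + 3); at x=0 this is -81, so x increases.
∂E/∂y = 12(y - 4)(y - 2)(y + 4); at y=1 this is 180, so y decreases.
x converges to its nearest critical value 3 (a local min of the x-part); y converges to -4. The iterate converges to (3, -4).

(3, -4)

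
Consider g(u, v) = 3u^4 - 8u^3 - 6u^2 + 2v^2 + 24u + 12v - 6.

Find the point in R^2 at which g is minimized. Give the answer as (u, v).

(-1, -3)

g(u,v) separates as P(u) + Q(v) − 6, so its minimum is min P + min Q − 6.
P'(u) = 12(u - 2)(u - 1)(u + 1) vanishes at u ∈ {-1, 1, 2}; Q'(v) = 4v + 12 vanishes at v ∈ {-3}.
Local minima of P (where P''>0): P(-1)=-19, P(2)=8. Local minima of Q: Q(-3)=-18.
So the global minimum of g is P(-1) + Q(-3) − 6 = -19 − 18 − 6 = -43, attained at (-1, -3).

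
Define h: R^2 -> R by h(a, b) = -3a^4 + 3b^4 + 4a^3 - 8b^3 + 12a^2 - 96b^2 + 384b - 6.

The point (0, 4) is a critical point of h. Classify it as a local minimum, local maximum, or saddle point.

local minimum

The mixed partial ∂²h/∂a∂b is 0, so the Hessian at any point is diag(h_aa, h_bb) = diag(12(-3a^2 + 2a + 2), 12(3b^2 - 4b - 16)).
At (0, 4): H = diag(24, 192).
Both eigenvalues are positive, so H is positive definite: a local minimum.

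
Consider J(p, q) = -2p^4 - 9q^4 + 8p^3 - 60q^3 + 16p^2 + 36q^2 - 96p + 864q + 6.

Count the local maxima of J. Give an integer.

J separates as a function of p plus a function of q, so ∇J=0 decouples.
∂J/∂p = -8(p - 3)(p - 2)(p + 2) = 0 at p ∈ {-2, 2, 3}; ∂J/∂q = -36(q - 2)(q + 3)(q + 4) = 0 at q ∈ {-4, -3, 2}.
The Hessian is diagonal: diag(J_pp, J_qq). Second derivatives: J_pp(-2)=-160, J_pp(2)=32, J_pp(3)=-40; J_qq(-4)=-216, J_qq(-3)=180, J_qq(2)=-1080.
Local maxima occur where both diagonal entries negative: (-2, -4), (-2, 2), (3, -4), (3, 2). Count: 4.

4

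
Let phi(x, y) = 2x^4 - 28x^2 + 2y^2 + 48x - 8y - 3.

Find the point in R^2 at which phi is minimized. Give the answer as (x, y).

(-3, 2)

phi(x,y) separates as P(x) + Q(y) − 3, so its minimum is min P + min Q − 3.
P'(x) = 8(x - 2)(x - 1)(x + 3) vanishes at x ∈ {-3, 1, 2}; Q'(y) = 4y - 8 vanishes at y ∈ {2}.
Local minima of P (where P''>0): P(-3)=-234, P(2)=16. Local minima of Q: Q(2)=-8.
So the global minimum of phi is P(-3) + Q(2) − 3 = -234 − 8 − 3 = -245, attained at (-3, 2).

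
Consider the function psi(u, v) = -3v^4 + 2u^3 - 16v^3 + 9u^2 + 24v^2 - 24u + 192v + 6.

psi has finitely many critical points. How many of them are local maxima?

psi separates as a function of u plus a function of v, so ∇psi=0 decouples.
∂psi/∂u = 6(u - 1)(u + 4) = 0 at u ∈ {-4, 1}; ∂psi/∂v = -12(v - 2)(v + 2)(v + 4) = 0 at v ∈ {-4, -2, 2}.
The Hessian is diagonal: diag(psi_uu, psi_vv). Second derivatives: psi_uu(-4)=-30, psi_uu(1)=30; psi_vv(-4)=-144, psi_vv(-2)=96, psi_vv(2)=-288.
Local maxima occur where both diagonal entries negative: (-4, -4), (-4, 2). Count: 2.

2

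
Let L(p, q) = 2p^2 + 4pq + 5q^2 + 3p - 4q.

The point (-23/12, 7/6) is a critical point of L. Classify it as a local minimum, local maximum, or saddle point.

local minimum

The Hessian of L is constant: H = [[4, 4], [4, 10]].
det(H) = 4·10 − 4² = 24.
det(H) > 0 and tr(H) = 14 > 0, so H is positive definite and the point is a local minimum.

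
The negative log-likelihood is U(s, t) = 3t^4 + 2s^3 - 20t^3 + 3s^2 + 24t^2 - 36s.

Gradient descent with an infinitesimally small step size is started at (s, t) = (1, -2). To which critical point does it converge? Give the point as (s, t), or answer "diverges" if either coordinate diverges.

U is separable, so gradient descent decouples: s follows -∂U/∂s, t follows -∂U/∂t.
∂U/∂s = 6(s - 2)(s + 3); at s=1 this is -24, so s increases.
∂U/∂t = 12t(t - 4)(t - 1); at t=-2 this is -432, so t increases.
s converges to its nearest critical value 2 (a local min of the s-part); t converges to 0. The iterate converges to (2, 0).

(2, 0)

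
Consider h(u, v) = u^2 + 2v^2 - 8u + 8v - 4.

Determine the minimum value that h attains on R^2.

h(u,v) separates as P(u) + Q(v) − 4, so its minimum is min P + min Q − 4.
P'(u) = 2u - 8 vanishes at u ∈ {4}; Q'(v) = 4v + 8 vanishes at v ∈ {-2}.
Local minima of P (where P''>0): P(4)=-16. Local minima of Q: Q(-2)=-8.
So the global minimum of h is P(4) + Q(-2) − 4 = -16 − 8 − 4 = -28, attained at (4, -2).

-28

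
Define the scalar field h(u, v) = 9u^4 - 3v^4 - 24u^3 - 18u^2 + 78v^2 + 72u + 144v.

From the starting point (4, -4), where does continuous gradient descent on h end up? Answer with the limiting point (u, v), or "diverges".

h is separable, so gradient descent decouples: u follows -∂h/∂u, v follows -∂h/∂v.
∂h/∂u = 36(u - 2)(u - 1)(u + 1); at u=4 this is 1080, so u decreases.
∂h/∂v = -12(v - 4)(v + 1)(v + 3); at v=-4 this is 288, so v decreases.
The v-coordinate has no critical point in that direction and runs off to infinity.

diverges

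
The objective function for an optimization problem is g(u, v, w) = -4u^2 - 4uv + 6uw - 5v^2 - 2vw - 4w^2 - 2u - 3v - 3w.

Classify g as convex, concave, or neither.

g is quadratic, so its Hessian is the constant matrix H = [[-8, -4, 6], [-4, -10, -2], [6, -2, -8]].
Leading principal minors: -8, 64, -24.
Signs alternate −, +, − ⇒ H ≺ 0 ⇒ concave.

concave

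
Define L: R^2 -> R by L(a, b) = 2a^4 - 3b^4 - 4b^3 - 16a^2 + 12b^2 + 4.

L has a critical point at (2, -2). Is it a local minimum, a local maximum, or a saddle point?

The mixed partial ∂²L/∂a∂b is 0, so the Hessian at any point is diag(L_aa, L_bb) = diag(8(3a^2 - 4), 12(-3b^2 - 2b + 2)).
At (2, -2): H = diag(64, -72).
The eigenvalues have opposite signs, so H is indefinite: a saddle point.

saddle point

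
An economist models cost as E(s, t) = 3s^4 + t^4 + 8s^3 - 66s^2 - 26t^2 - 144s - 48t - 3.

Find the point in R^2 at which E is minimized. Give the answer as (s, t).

E(s,t) separates as P(s) + Q(t) − 3, so its minimum is min P + min Q − 3.
P'(s) = 12(s - 3)(s + 1)(s + 4) vanishes at s ∈ {-4, -1, 3}; Q'(t) = 4(t - 4)(t + 1)(t + 3) vanishes at t ∈ {-3, -1, 4}.
Local minima of P (where P''>0): P(-4)=-224, P(3)=-567. Local minima of Q: Q(-3)=-9, Q(4)=-352.
So the global minimum of E is P(3) + Q(4) − 3 = -567 − 352 − 3 = -922, attained at (3, 4).

(3, 4)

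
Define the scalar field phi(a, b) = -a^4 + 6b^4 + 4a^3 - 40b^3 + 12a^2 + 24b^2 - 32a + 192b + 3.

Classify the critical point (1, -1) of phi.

The mixed partial ∂²phi/∂a∂b is 0, so the Hessian at any point is diag(phi_aa, phi_bb) = diag(12(-a^2 + 2a + 2), 24(3b^2 - 10b + 2)).
At (1, -1): H = diag(36, 360).
Both eigenvalues are positive, so H is positive definite: a local minimum.

local minimum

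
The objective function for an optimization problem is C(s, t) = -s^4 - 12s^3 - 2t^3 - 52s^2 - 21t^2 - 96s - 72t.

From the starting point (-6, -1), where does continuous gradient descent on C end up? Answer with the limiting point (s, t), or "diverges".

diverges

C is separable, so gradient descent decouples: s follows -∂C/∂s, t follows -∂C/∂t.
∂C/∂s = -4(s + 2)(s + 3)(s + 4); at s=-6 this is 96, so s decreases.
∂C/∂t = -6(t + 3)(t + 4); at t=-1 this is -36, so t increases.
The s-coordinate has no critical point in that direction and runs off to infinity.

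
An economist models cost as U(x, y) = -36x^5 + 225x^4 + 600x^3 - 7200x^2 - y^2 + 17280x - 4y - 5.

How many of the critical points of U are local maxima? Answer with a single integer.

2

U separates as a function of x plus a function of y, so ∇U=0 decouples.
∂U/∂x = -180(x - 4)(x - 3)(x - 2)(x + 4) = 0 at x ∈ {-4, 2, 3, 4}; ∂U/∂y = -2(y + 2) = 0 at y ∈ {-2}.
The Hessian is diagonal: diag(U_xx, U_yy). Second derivatives: U_xx(-4)=60480, U_xx(2)=-2160, U_xx(3)=1260, U_xx(4)=-2880; U_yy(-2)=-2.
Local maxima occur where both diagonal entries negative: (2, -2), (4, -2). Count: 2.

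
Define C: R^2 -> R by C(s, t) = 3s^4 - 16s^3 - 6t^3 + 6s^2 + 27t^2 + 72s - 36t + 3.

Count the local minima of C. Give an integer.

C separates as a function of s plus a function of t, so ∇C=0 decouples.
∂C/∂s = 12(s - 3)(s - 2)(s + 1) = 0 at s ∈ {-1, 2, 3}; ∂C/∂t = -18(t - 2)(t - 1) = 0 at t ∈ {1, 2}.
The Hessian is diagonal: diag(C_ss, C_tt). Second derivatives: C_ss(-1)=144, C_ss(2)=-36, C_ss(3)=48; C_tt(1)=18, C_tt(2)=-18.
Local minima occur where both diagonal entries positive: (-1, 1), (3, 1). Count: 2.

2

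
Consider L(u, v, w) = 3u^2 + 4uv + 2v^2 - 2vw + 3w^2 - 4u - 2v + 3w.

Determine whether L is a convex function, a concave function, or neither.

convex

L is quadratic, so its Hessian is the constant matrix H = [[6, 4, 0], [4, 4, -2], [0, -2, 6]].
Leading principal minors: 6, 8, 24.
All positive ⇒ H ≻ 0 ⇒ convex.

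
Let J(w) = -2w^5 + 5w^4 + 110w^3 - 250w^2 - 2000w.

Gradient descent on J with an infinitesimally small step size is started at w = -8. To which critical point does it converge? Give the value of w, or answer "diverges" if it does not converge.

J'(w) = -10(w - 5)(w - 4)(w + 2)(w + 5), so J'(-8) = -28080.
Gradient descent moves in the -J' direction, i.e. w is increasing.
The nearest critical point in that direction is w = -5, where J'' = 2700 > 0 (a local minimum). The iterate converges there.

-5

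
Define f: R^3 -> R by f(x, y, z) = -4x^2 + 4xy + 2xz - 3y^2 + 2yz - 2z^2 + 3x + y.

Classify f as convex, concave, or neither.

concave

f is quadratic, so its Hessian is the constant matrix H = [[-8, 4, 2], [4, -6, 2], [2, 2, -4]].
Leading principal minors: -8, 32, -40.
Signs alternate −, +, − ⇒ H ≺ 0 ⇒ concave.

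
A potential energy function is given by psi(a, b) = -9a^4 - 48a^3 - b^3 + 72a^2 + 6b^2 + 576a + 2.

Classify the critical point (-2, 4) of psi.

The mixed partial ∂²psi/∂a∂b is 0, so the Hessian at any point is diag(psi_aa, psi_bb) = diag(36(-3a^2 - 8a + 4), 6(-b + 2)).
At (-2, 4): H = diag(288, -12).
The eigenvalues have opposite signs, so H is indefinite: a saddle point.

saddle point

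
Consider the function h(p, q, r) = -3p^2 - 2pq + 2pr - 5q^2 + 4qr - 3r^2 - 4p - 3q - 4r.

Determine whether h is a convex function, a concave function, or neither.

concave

h is quadratic, so its Hessian is the constant matrix H = [[-6, -2, 2], [-2, -10, 4], [2, 4, -6]].
Leading principal minors: -6, 56, -232.
Signs alternate −, +, − ⇒ H ≺ 0 ⇒ concave.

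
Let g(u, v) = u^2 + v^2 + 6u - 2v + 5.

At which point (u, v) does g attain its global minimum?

g(u,v) separates as P(u) + Q(v) + 5, so its minimum is min P + min Q + 5.
P'(u) = 2u + 6 vanishes at u ∈ {-3}; Q'(v) = 2v - 2 vanishes at v ∈ {1}.
Local minima of P (where P''>0): P(-3)=-9. Local minima of Q: Q(1)=-1.
So the global minimum of g is P(-3) + Q(1) + 5 = -9 − 1 + 5 = -5, attained at (-3, 1).

(-3, 1)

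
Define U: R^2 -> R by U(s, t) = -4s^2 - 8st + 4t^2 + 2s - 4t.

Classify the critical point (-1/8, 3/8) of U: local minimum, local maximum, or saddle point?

saddle point

The Hessian of U is constant: H = [[-8, -8], [-8, 8]].
det(H) = (-8)·8 − (-8)² = -128.
Since det(H) < 0, H is indefinite and the critical point is a saddle point.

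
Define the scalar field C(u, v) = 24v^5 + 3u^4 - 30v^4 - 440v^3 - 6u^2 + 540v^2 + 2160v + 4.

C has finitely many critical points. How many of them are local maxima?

2

C separates as a function of u plus a function of v, so ∇C=0 decouples.
∂C/∂u = 12u(u - 1)(u + 1) = 0 at u ∈ {-1, 0, 1}; ∂C/∂v = 120(v - 3)(v - 2)(v + 1)(v + 3) = 0 at v ∈ {-3, -1, 2, 3}.
The Hessian is diagonal: diag(C_uu, C_vv). Second derivatives: C_uu(-1)=24, C_uu(0)=-12, C_uu(1)=24; C_vv(-3)=-7200, C_vv(-1)=2880, C_vv(2)=-1800, C_vv(3)=2880.
Local maxima occur where both diagonal entries negative: (0, -3), (0, 2). Count: 2.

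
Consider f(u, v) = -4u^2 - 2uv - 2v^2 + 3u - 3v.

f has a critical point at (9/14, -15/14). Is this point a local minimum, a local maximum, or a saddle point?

local maximum

The Hessian of f is constant: H = [[-8, -2], [-2, -4]].
det(H) = (-8)·(-4) − (-2)² = 28.
det(H) > 0 and tr(H) = -12 < 0, so H is negative definite and the point is a local maximum.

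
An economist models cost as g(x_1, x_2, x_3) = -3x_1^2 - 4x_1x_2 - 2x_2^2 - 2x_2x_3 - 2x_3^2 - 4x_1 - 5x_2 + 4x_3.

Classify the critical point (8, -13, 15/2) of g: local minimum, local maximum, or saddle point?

local maximum

The Hessian is constant: H = [[-6, -4, 0], [-4, -4, -2], [0, -2, -4]].
Leading principal minors: Δ₁ = -6, Δ₂ = 8, Δ₃ = -8.
The minors alternate sign starting negative (−, +, −), so H is negative definite: a local maximum.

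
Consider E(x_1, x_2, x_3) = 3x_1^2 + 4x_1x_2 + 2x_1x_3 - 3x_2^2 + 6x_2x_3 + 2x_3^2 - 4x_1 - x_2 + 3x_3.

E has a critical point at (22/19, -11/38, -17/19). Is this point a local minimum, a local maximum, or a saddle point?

The Hessian is constant: H = [[6, 4, 2], [4, -6, 6], [2, 6, 4]].
Leading principal minors: Δ₁ = 6, Δ₂ = -52, Δ₃ = -304.
The minors fit neither the all-positive nor the alternating-sign pattern, so H is indefinite: a saddle point.

saddle point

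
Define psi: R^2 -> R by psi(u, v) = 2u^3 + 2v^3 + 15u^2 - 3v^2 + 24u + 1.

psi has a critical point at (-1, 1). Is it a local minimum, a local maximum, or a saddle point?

local minimum

The mixed partial ∂²psi/∂u∂v is 0, so the Hessian at any point is diag(psi_uu, psi_vv) = diag(6(2u + 5), 6(2v - 1)).
At (-1, 1): H = diag(18, 6).
Both eigenvalues are positive, so H is positive definite: a local minimum.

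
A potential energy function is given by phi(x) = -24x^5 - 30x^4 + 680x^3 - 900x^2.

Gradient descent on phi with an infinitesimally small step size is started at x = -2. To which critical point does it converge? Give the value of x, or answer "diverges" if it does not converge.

-5

phi'(x) = -120x(x - 3)(x - 1)(x + 5), so phi'(-2) = 10800.
Gradient descent moves in the -phi' direction, i.e. x is decreasing.
The nearest critical point in that direction is x = -5, where phi'' = 28800 > 0 (a local minimum). The iterate converges there.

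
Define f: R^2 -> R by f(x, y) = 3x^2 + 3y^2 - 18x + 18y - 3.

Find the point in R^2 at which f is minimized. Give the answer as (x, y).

(3, -3)

f(x,y) separates as P(x) + Q(y) − 3, so its minimum is min P + min Q − 3.
P'(x) = 6x - 18 vanishes at x ∈ {3}; Q'(y) = 6y + 18 vanishes at y ∈ {-3}.
Local minima of P (where P''>0): P(3)=-27. Local minima of Q: Q(-3)=-27.
So the global minimum of f is P(3) + Q(-3) − 3 = -27 − 27 − 3 = -57, attained at (3, -3).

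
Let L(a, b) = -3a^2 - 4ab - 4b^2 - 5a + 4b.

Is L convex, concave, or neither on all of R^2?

L is quadratic, so its Hessian is the constant matrix H = [[-6, -4], [-4, -8]].
det(H) = 32, tr(H) = -14.
det(H) > 0 and tr(H) < 0, so H is negative definite everywhere: concave.

concave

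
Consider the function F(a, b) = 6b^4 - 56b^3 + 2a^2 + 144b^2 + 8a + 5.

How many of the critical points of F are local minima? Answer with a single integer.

F separates as a function of a plus a function of b, so ∇F=0 decouples.
∂F/∂a = 4(a + 2) = 0 at a ∈ {-2}; ∂F/∂b = 24b(b - 4)(b - 3) = 0 at b ∈ {0, 3, 4}.
The Hessian is diagonal: diag(F_aa, F_bb). Second derivatives: F_aa(-2)=4; F_bb(0)=288, F_bb(3)=-72, F_bb(4)=96.
Local minima occur where both diagonal entries positive: (-2, 0), (-2, 4). Count: 2.

2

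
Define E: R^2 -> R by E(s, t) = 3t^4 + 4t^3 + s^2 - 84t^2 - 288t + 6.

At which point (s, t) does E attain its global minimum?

(0, 4)

E(s,t) separates as P(s) + Q(t) + 6, so its minimum is min P + min Q + 6.
P'(s) = 2s vanishes at s ∈ {0}; Q'(t) = 12(t - 4)(t + 2)(t + 3) vanishes at t ∈ {-3, -2, 4}.
Local minima of P (where P''>0): P(0)=0. Local minima of Q: Q(-3)=243, Q(4)=-1472.
So the global minimum of E is P(0) + Q(4) + 6 = 0 − 1472 + 6 = -1466, attained at (0, 4).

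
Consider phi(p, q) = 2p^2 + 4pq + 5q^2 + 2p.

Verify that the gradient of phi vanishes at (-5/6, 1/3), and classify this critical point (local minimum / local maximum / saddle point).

∇phi = (4p + 4q + 2, 4p + 10q); substituting (-5/6, 1/3) gives ∇phi = (0, 0), so (-5/6, 1/3) is indeed a critical point.
The Hessian of phi is constant: H = [[4, 4], [4, 10]].
det(H) = 4·10 − 4² = 24.
det(H) > 0 and tr(H) = 14 > 0, so H is positive definite and the point is a local minimum.

local minimum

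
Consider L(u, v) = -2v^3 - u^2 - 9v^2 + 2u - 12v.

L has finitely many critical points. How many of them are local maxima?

L separates as a function of u plus a function of v, so ∇L=0 decouples.
∂L/∂u = -2(u - 1) = 0 at u ∈ {1}; ∂L/∂v = -6(v + 1)(v + 2) = 0 at v ∈ {-2, -1}.
The Hessian is diagonal: diag(L_uu, L_vv). Second derivatives: L_uu(1)=-2; L_vv(-2)=6, L_vv(-1)=-6.
Local maxima occur where both diagonal entries negative: (1, -1). Count: 1.

1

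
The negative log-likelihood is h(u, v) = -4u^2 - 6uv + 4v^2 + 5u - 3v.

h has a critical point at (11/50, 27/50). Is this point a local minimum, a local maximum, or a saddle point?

The Hessian of h is constant: H = [[-8, -6], [-6, 8]].
det(H) = (-8)·8 − (-6)² = -100.
Since det(H) < 0, H is indefinite and the critical point is a saddle point.

saddle point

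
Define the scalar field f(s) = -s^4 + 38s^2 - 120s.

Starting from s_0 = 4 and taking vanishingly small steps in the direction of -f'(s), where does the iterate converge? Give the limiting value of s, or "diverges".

diverges

f'(s) = -4(s - 3)(s - 2)(s + 5), so f'(4) = -72.
Gradient descent moves in the -f' direction, i.e. s is increasing.
There is no critical point above s=4, and f' keeps the same sign, so the iterate runs off to +∞.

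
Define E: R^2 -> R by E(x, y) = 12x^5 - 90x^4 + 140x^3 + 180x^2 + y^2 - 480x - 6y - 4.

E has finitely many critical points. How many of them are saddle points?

E separates as a function of x plus a function of y, so ∇E=0 decouples.
∂E/∂x = 60(x - 4)(x - 2)(x - 1)(x + 1) = 0 at x ∈ {-1, 1, 2, 4}; ∂E/∂y = 2(y - 3) = 0 at y ∈ {3}.
The Hessian is diagonal: diag(E_xx, E_yy). Second derivatives: E_xx(-1)=-1800, E_xx(1)=360, E_xx(2)=-360, E_xx(4)=1800; E_yy(3)=2.
Saddle points occur where the two diagonal entries have opposite signs: (-1, 3), (2, 3). Count: 2.

2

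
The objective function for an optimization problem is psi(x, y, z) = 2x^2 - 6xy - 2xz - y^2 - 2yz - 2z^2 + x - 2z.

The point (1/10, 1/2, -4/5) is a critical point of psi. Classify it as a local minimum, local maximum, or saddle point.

The Hessian is constant: H = [[4, -6, -2], [-6, -2, -2], [-2, -2, -4]].
Leading principal minors: Δ₁ = 4, Δ₂ = -44, Δ₃ = 120.
The minors fit neither the all-positive nor the alternating-sign pattern, so H is indefinite: a saddle point.

saddle point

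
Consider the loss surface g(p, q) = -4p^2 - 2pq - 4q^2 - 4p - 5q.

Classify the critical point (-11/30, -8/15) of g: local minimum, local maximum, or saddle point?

The Hessian of g is constant: H = [[-8, -2], [-2, -8]].
det(H) = (-8)·(-8) − (-2)² = 60.
det(H) > 0 and tr(H) = -16 < 0, so H is negative definite and the point is a local maximum.

local maximum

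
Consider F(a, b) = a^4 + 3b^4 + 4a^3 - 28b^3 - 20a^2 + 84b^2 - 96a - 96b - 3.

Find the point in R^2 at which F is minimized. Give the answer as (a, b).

(3, 4)

F(a,b) separates as P(a) + Q(b) − 3, so its minimum is min P + min Q − 3.
P'(a) = 4(a - 3)(a + 2)(a + 4) vanishes at a ∈ {-4, -2, 3}; Q'(b) = 12(b - 4)(b - 2)(b - 1) vanishes at b ∈ {1, 2, 4}.
Local minima of P (where P''>0): P(-4)=64, P(3)=-279. Local minima of Q: Q(1)=-37, Q(4)=-64.
So the global minimum of F is P(3) + Q(4) − 3 = -279 − 64 − 3 = -346, attained at (3, 4).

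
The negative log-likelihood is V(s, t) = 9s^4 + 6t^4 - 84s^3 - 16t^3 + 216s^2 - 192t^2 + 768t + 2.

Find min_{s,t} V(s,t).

V(s,t) separates as P(s) + Q(t) + 2, so its minimum is min P + min Q + 2.
P'(s) = 36s(s - 4)(s - 3) vanishes at s ∈ {0, 3, 4}; Q'(t) = 24(t - 4)(t - 2)(t + 4) vanishes at t ∈ {-4, 2, 4}.
Local minima of P (where P''>0): P(0)=0, P(4)=384. Local minima of Q: Q(-4)=-3584, Q(4)=512.
So the global minimum of V is P(0) + Q(-4) + 2 = 0 − 3584 + 2 = -3582, attained at (0, -4).

-3582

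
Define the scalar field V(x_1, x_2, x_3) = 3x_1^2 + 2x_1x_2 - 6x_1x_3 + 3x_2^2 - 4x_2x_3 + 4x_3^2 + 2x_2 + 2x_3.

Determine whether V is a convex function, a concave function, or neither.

V is quadratic, so its Hessian is the constant matrix H = [[6, 2, -6], [2, 6, -4], [-6, -4, 8]].
Leading principal minors: 6, 32, 40.
All positive ⇒ H ≻ 0 ⇒ convex.

convex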